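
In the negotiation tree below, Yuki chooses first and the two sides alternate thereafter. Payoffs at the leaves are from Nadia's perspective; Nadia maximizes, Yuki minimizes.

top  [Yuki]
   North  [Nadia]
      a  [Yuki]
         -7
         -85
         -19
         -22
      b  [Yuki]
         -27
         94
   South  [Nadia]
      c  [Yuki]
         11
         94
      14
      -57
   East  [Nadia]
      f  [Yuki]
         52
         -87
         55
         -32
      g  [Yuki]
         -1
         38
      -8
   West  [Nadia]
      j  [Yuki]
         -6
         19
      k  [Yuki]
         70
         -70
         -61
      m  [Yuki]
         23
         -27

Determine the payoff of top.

-27

a (Yuki): min(-7, -85, -19, -22) = -85
b (Yuki): min(-27, 94) = -27
North (Nadia): max(-85, -27) = -27
c (Yuki): min(11, 94) = 11
South (Nadia): max(11, 14, -57) = 14
f (Yuki): min(52, -87, 55, -32) = -87
g (Yuki): min(-1, 38) = -1
East (Nadia): max(-87, -1, -8) = -1
j (Yuki): min(-6, 19) = -6
k (Yuki): min(70, -70, -61) = -70
m (Yuki): min(23, -27) = -27
West (Nadia): max(-6, -70, -27) = -6
top (Yuki): min(-27, 14, -1, -6) = -27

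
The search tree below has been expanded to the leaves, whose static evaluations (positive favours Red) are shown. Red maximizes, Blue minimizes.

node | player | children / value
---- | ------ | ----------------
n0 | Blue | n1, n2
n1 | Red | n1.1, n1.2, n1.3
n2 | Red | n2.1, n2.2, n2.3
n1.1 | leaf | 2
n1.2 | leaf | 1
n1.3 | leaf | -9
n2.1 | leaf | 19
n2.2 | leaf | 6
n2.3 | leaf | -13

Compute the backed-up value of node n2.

n2 (Red): max(19, 6, -13) = 19

19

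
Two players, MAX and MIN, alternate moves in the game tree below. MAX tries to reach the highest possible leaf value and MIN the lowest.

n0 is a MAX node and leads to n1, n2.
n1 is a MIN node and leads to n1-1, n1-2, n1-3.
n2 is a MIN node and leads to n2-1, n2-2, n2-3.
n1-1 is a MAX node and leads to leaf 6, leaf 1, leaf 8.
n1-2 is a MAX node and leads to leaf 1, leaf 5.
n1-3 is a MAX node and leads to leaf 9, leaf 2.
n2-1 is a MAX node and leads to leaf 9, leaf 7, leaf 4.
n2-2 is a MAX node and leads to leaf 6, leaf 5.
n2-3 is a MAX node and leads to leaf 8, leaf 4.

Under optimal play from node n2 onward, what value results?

6

n2-1 (MAX): max(9, 7, 4) = 9
n2-2 (MAX): max(6, 5) = 6
n2-3 (MAX): max(8, 4) = 8
n2 (MIN): min(9, 6, 8) = 6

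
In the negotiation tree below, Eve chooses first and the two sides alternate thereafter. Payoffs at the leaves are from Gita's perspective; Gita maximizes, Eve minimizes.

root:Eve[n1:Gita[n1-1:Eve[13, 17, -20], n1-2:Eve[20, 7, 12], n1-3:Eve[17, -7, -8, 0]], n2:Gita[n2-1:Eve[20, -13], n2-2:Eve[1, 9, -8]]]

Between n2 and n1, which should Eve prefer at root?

n2

n2-1 (Eve): min(20, -13) = -13
n2-2 (Eve): min(1, 9, -8) = -8
n2 (Gita): max(-13, -8) = -8
n1-1 (Eve): min(13, 17, -20) = -20
n1-2 (Eve): min(20, 7, 12) = 7
n1-3 (Eve): min(17, -7, -8, 0) = -8
n1 (Gita): max(-20, 7, -8) = 7
Eve prefers the lower value; n2=-8, n1=7. n2 is better since -8 < 7.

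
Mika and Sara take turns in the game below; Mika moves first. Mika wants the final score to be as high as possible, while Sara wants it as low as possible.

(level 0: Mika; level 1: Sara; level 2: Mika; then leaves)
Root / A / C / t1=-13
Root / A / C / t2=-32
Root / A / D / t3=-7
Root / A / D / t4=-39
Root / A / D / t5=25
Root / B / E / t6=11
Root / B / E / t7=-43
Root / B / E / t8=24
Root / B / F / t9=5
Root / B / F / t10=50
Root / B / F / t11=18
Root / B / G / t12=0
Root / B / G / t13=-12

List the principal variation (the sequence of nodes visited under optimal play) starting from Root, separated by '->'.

Root -> B -> G -> t12

C (Mika): max(-13, -32) = -13
D (Mika): max(-7, -39, 25) = 25
A (Sara): min(-13, 25) = -13
E (Mika): max(11, -43, 24) = 24
F (Mika): max(5, 50, 18) = 50
G (Mika): max(0, -12) = 0
B (Sara): min(24, 50, 0) = 0
Root (Mika): max(-13, 0) = 0
At Root, Mika picks B (highest: 0).
At B, Sara picks G (lowest: 0).
At G, Mika picks t12 (highest: 0).
Terminal value 0.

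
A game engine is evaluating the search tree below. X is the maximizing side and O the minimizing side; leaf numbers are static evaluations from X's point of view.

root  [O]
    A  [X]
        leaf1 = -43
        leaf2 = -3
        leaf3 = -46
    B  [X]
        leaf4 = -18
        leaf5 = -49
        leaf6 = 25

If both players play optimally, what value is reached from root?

-3

A (X): max(-43, -3, -46) = -3
B (X): max(-18, -49, 25) = 25
root (O): min(-3, 25) = -3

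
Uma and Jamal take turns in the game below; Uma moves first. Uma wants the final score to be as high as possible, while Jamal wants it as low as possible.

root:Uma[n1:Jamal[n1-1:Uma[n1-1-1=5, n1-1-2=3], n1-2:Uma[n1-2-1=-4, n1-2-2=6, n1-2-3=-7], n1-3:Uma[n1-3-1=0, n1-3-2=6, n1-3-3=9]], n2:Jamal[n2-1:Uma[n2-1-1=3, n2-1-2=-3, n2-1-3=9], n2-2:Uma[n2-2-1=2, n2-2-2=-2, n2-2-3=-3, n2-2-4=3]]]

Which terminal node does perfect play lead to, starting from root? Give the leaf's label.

n1-1 (Uma): max(5, 3) = 5
n1-2 (Uma): max(-4, 6, -7) = 6
n1-3 (Uma): max(0, 6, 9) = 9
n1 (Jamal): min(5, 6, 9) = 5
n2-1 (Uma): max(3, -3, 9) = 9
n2-2 (Uma): max(2, -2, -3, 3) = 3
n2 (Jamal): min(9, 3) = 3
root (Uma): max(5, 3) = 5
At root, Uma picks n1 (highest: 5).
At n1, Jamal picks n1-1 (lowest: 5).
At n1-1, Uma picks n1-1-1 (highest: 5).
Terminal value 5.

n1-1-1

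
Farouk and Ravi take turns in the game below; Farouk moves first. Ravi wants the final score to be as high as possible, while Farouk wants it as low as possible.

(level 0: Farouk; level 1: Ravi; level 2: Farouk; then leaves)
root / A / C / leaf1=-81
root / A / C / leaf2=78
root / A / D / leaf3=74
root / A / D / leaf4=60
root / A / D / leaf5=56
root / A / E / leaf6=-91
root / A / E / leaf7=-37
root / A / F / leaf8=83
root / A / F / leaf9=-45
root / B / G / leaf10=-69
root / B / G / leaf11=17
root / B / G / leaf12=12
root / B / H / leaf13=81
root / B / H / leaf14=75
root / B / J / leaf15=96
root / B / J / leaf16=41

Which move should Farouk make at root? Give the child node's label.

A

C (Farouk): min(-81, 78) = -81
D (Farouk): min(74, 60, 56) = 56
E (Farouk): min(-91, -37) = -91
F (Farouk): min(83, -45) = -45
A (Ravi): max(-81, 56, -91, -45) = 56
G (Farouk): min(-69, 17, 12) = -69
H (Farouk): min(81, 75) = 75
J (Farouk): min(96, 41) = 41
B (Ravi): max(-69, 75, 41) = 75
root (Farouk): min(56, 75) = 56
Farouk at root wants the lowest of {A=56, B=75}, so chooses A.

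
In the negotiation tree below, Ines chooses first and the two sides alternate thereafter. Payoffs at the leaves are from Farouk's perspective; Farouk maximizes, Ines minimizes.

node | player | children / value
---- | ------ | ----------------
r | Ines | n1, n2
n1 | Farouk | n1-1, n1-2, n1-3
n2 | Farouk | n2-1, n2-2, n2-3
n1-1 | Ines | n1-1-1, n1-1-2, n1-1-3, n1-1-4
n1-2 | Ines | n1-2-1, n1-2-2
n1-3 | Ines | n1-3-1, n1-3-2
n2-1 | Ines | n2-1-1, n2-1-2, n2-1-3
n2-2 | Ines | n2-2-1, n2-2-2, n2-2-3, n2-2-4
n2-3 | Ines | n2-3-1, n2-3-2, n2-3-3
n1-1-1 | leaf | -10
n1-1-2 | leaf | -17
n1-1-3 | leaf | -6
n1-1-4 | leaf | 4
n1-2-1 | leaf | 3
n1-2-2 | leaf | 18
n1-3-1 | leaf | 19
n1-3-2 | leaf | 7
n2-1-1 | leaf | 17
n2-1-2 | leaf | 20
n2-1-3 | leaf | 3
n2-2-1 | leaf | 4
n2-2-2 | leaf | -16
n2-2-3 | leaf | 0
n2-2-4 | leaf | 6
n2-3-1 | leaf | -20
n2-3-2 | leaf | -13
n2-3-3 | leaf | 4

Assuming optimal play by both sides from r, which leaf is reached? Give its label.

n1-1 (Ines): min(-10, -17, -6, 4) = -17
n1-2 (Ines): min(3, 18) = 3
n1-3 (Ines): min(19, 7) = 7
n1 (Farouk): max(-17, 3, 7) = 7
n2-1 (Ines): min(17, 20, 3) = 3
n2-2 (Ines): min(4, -16, 0, 6) = -16
n2-3 (Ines): min(-20, -13, 4) = -20
n2 (Farouk): max(3, -16, -20) = 3
r (Ines): min(7, 3) = 3
At r, Ines picks n2 (lowest: 3).
At n2, Farouk picks n2-1 (highest: 3).
At n2-1, Ines picks n2-1-3 (lowest: 3).
Terminal value 3.

n2-1-3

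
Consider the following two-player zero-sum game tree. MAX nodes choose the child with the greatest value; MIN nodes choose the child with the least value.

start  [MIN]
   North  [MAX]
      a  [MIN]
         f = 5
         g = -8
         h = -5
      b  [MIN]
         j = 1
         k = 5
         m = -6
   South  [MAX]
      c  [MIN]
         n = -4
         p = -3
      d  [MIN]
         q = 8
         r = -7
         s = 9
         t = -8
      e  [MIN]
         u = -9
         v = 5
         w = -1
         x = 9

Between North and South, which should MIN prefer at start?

a (MIN): min(5, -8, -5) = -8
b (MIN): min(1, 5, -6) = -6
North (MAX): max(-8, -6) = -6
c (MIN): min(-4, -3) = -4
d (MIN): min(8, -7, 9, -8) = -8
e (MIN): min(-9, 5, -1, 9) = -9
South (MAX): max(-4, -8, -9) = -4
MIN prefers the lower value; North=-6, South=-4. North is better since -6 < -4.

North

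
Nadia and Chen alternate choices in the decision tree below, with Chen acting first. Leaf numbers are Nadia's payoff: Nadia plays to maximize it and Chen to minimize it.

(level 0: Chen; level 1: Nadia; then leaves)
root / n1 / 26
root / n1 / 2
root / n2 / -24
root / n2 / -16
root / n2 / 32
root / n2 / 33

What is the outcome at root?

26

n1 (Nadia): max(26, 2) = 26
n2 (Nadia): max(-24, -16, 32, 33) = 33
root (Chen): min(26, 33) = 26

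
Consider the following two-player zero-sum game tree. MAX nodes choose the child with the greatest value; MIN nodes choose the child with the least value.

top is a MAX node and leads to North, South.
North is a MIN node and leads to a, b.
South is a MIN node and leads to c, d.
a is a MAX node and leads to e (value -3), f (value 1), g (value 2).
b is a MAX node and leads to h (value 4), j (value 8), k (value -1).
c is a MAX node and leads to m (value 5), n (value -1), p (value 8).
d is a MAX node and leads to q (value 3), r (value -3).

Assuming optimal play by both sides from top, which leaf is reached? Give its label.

q

a (MAX): max(-3, 1, 2) = 2
b (MAX): max(4, 8, -1) = 8
North (MIN): min(2, 8) = 2
c (MAX): max(5, -1, 8) = 8
d (MAX): max(3, -3) = 3
South (MIN): min(8, 3) = 3
top (MAX): max(2, 3) = 3
At top, MAX picks South (highest: 3).
At South, MIN picks d (lowest: 3).
At d, MAX picks q (highest: 3).
Terminal value 3.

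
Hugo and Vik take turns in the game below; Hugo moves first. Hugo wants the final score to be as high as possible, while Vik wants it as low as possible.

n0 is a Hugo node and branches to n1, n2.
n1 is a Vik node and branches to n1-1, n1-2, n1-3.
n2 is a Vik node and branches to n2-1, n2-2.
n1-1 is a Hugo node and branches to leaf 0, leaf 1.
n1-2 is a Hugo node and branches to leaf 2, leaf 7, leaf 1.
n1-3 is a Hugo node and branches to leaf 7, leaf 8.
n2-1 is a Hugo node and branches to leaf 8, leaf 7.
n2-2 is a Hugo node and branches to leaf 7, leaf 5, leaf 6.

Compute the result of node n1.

n1-1 (Hugo): max(0, 1) = 1
n1-2 (Hugo): max(2, 7, 1) = 7
n1-3 (Hugo): max(7, 8) = 8
n1 (Vik): min(1, 7, 8) = 1

1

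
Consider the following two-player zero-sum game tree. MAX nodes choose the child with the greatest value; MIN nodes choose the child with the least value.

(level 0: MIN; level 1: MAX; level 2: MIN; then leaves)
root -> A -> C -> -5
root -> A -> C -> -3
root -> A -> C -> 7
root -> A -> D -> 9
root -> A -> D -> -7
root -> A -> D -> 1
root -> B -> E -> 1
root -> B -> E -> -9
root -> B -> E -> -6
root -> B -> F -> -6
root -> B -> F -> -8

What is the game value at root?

-8

C (MIN): min(-5, -3, 7) = -5
D (MIN): min(9, -7, 1) = -7
A (MAX): max(-5, -7) = -5
E (MIN): min(1, -9, -6) = -9
F (MIN): min(-6, -8) = -8
B (MAX): max(-9, -8) = -8
root (MIN): min(-5, -8) = -8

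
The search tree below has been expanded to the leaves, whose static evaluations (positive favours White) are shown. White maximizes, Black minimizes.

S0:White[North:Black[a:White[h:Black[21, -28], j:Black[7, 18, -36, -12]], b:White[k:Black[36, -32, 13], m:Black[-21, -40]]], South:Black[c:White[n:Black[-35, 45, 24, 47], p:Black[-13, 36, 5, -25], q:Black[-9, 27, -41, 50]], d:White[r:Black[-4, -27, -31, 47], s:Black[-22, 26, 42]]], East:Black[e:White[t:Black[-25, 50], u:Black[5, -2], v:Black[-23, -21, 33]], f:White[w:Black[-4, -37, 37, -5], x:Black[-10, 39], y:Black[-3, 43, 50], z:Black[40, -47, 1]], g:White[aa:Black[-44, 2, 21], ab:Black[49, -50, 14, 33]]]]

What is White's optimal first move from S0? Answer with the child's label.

South

h (Black): min(21, -28) = -28
j (Black): min(7, 18, -36, -12) = -36
a (White): max(-28, -36) = -28
k (Black): min(36, -32, 13) = -32
m (Black): min(-21, -40) = -40
b (White): max(-32, -40) = -32
North (Black): min(-28, -32) = -32
n (Black): min(-35, 45, 24, 47) = -35
p (Black): min(-13, 36, 5, -25) = -25
q (Black): min(-9, 27, -41, 50) = -41
c (White): max(-35, -25, -41) = -25
r (Black): min(-4, -27, -31, 47) = -31
s (Black): min(-22, 26, 42) = -22
d (White): max(-31, -22) = -22
South (Black): min(-25, -22) = -25
t (Black): min(-25, 50) = -25
u (Black): min(5, -2) = -2
v (Black): min(-23, -21, 33) = -23
e (White): max(-25, -2, -23) = -2
w (Black): min(-4, -37, 37, -5) = -37
x (Black): min(-10, 39) = -10
y (Black): min(-3, 43, 50) = -3
z (Black): min(40, -47, 1) = -47
f (White): max(-37, -10, -3, -47) = -3
aa (Black): min(-44, 2, 21) = -44
ab (Black): min(49, -50, 14, 33) = -50
g (White): max(-44, -50) = -44
East (Black): min(-2, -3, -44) = -44
S0 (White): max(-32, -25, -44) = -25
White at S0 wants the highest of {North=-32, South=-25, East=-44}, so chooses South.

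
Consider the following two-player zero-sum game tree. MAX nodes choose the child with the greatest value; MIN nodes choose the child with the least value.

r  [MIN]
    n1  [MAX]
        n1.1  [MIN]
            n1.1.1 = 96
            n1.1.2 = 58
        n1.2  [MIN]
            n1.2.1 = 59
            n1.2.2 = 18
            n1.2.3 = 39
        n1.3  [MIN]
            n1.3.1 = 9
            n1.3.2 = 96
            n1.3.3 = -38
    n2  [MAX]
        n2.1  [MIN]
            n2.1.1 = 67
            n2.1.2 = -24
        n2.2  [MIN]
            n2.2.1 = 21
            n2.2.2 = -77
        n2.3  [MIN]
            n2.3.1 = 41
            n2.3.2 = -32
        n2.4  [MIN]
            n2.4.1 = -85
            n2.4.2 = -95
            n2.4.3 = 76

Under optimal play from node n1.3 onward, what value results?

n1.3 (MIN): min(9, 96, -38) = -38

-38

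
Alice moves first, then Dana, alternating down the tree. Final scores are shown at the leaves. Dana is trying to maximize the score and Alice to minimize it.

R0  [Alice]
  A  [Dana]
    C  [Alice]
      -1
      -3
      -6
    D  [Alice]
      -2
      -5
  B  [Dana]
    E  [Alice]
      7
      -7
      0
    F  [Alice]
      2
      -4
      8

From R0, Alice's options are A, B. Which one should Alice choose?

A

C (Alice): min(-1, -3, -6) = -6
D (Alice): min(-2, -5) = -5
A (Dana): max(-6, -5) = -5
E (Alice): min(7, -7, 0) = -7
F (Alice): min(2, -4, 8) = -4
B (Dana): max(-7, -4) = -4
R0 (Alice): min(-5, -4) = -5
Alice at R0 wants the lowest of {A=-5, B=-4}, so chooses A.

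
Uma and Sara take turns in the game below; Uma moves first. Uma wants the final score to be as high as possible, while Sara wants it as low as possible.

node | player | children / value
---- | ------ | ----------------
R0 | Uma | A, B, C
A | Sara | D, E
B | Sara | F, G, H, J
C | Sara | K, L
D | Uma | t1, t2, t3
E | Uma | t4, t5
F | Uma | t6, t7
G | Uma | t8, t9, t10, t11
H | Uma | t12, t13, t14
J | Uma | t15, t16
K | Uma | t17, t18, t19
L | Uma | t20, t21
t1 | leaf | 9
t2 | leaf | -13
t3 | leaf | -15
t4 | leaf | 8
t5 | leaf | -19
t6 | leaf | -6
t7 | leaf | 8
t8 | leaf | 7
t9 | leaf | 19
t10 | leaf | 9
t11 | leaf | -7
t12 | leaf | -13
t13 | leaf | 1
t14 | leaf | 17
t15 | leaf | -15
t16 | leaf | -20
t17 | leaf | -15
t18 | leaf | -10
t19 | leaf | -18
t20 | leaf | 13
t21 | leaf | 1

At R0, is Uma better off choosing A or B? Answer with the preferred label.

D (Uma): max(9, -13, -15) = 9
E (Uma): max(8, -19) = 8
A (Sara): min(9, 8) = 8
F (Uma): max(-6, 8) = 8
G (Uma): max(7, 19, 9, -7) = 19
H (Uma): max(-13, 1, 17) = 17
J (Uma): max(-15, -20) = -15
B (Sara): min(8, 19, 17, -15) = -15
Uma prefers the higher value; A=8, B=-15. A is better since 8 > -15.

A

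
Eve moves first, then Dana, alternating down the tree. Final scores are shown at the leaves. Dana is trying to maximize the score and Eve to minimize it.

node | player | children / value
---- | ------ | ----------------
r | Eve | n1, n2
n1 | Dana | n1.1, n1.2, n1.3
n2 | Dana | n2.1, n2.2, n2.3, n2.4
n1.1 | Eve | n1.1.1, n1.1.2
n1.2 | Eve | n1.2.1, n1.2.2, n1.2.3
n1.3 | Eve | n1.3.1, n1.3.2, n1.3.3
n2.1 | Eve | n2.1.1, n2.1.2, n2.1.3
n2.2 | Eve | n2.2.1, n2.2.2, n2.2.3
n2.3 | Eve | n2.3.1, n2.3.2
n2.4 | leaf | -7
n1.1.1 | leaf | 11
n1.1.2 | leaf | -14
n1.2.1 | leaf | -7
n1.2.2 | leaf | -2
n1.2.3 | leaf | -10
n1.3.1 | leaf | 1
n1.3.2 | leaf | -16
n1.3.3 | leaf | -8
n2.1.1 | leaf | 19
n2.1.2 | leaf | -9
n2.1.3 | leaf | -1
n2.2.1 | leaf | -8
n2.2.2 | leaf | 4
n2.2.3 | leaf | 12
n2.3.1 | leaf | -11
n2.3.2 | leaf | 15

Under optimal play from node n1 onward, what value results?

-10

n1.1 (Eve): min(11, -14) = -14
n1.2 (Eve): min(-7, -2, -10) = -10
n1.3 (Eve): min(1, -16, -8) = -16
n1 (Dana): max(-14, -10, -16) = -10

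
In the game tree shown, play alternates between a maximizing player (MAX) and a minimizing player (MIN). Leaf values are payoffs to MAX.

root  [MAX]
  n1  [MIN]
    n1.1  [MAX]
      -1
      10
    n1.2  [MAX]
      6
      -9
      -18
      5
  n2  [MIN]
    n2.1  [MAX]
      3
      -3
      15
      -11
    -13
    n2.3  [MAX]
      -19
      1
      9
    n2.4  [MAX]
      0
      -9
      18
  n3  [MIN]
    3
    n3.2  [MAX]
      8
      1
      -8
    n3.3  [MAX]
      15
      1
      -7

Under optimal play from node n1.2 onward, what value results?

n1.2 (MAX): max(6, -9, -18, 5) = 6

6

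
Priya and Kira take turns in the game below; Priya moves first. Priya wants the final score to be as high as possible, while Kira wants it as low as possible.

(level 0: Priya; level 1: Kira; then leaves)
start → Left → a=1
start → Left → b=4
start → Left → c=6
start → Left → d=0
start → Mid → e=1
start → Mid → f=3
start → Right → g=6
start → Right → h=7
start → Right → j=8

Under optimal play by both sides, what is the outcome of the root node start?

Left (Kira): min(1, 4, 6, 0) = 0
Mid (Kira): min(1, 3) = 1
Right (Kira): min(6, 7, 8) = 6
start (Priya): max(0, 1, 6) = 6

6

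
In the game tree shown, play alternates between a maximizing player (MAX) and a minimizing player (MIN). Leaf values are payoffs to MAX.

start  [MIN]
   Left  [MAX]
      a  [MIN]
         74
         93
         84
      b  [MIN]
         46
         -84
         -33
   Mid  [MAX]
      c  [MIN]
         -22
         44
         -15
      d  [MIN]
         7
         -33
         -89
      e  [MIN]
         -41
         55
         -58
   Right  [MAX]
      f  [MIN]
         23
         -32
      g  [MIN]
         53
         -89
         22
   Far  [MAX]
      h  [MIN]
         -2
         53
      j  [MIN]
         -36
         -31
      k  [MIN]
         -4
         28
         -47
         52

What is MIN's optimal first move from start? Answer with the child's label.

a (MIN): min(74, 93, 84) = 74
b (MIN): min(46, -84, -33) = -84
Left (MAX): max(74, -84) = 74
c (MIN): min(-22, 44, -15) = -22
d (MIN): min(7, -33, -89) = -89
e (MIN): min(-41, 55, -58) = -58
Mid (MAX): max(-22, -89, -58) = -22
f (MIN): min(23, -32) = -32
g (MIN): min(53, -89, 22) = -89
Right (MAX): max(-32, -89) = -32
h (MIN): min(-2, 53) = -2
j (MIN): min(-36, -31) = -36
k (MIN): min(-4, 28, -47, 52) = -47
Far (MAX): max(-2, -36, -47) = -2
start (MIN): min(74, -22, -32, -2) = -32
MIN at start wants the lowest of {Left=74, Mid=-22, Right=-32, Far=-2}, so chooses Right.

Right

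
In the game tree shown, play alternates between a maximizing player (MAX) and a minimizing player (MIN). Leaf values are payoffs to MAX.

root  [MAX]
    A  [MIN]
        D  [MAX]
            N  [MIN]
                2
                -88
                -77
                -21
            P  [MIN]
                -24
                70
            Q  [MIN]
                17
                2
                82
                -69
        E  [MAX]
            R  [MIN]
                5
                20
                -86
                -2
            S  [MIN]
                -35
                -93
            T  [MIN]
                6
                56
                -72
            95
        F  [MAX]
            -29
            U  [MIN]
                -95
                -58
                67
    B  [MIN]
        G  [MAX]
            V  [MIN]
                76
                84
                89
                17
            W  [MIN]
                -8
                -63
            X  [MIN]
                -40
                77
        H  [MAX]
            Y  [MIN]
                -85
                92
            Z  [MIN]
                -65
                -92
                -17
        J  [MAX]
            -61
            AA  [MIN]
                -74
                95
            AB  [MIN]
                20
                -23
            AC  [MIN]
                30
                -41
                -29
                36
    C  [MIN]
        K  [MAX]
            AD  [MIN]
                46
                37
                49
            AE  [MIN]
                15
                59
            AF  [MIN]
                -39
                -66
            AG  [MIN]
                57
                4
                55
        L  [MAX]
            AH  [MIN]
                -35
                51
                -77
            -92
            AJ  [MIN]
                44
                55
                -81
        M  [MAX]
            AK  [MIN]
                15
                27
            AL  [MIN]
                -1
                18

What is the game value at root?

-29

N (MIN): min(2, -88, -77, -21) = -88
P (MIN): min(-24, 70) = -24
Q (MIN): min(17, 2, 82, -69) = -69
D (MAX): max(-88, -24, -69) = -24
R (MIN): min(5, 20, -86, -2) = -86
S (MIN): min(-35, -93) = -93
T (MIN): min(6, 56, -72) = -72
E (MAX): max(-86, -93, -72, 95) = 95
U (MIN): min(-95, -58, 67) = -95
F (MAX): max(-29, -95) = -29
A (MIN): min(-24, 95, -29) = -29
V (MIN): min(76, 84, 89, 17) = 17
W (MIN): min(-8, -63) = -63
X (MIN): min(-40, 77) = -40
G (MAX): max(17, -63, -40) = 17
Y (MIN): min(-85, 92) = -85
Z (MIN): min(-65, -92, -17) = -92
H (MAX): max(-85, -92) = -85
AA (MIN): min(-74, 95) = -74
AB (MIN): min(20, -23) = -23
AC (MIN): min(30, -41, -29, 36) = -41
J (MAX): max(-61, -74, -23, -41) = -23
B (MIN): min(17, -85, -23) = -85
AD (MIN): min(46, 37, 49) = 37
AE (MIN): min(15, 59) = 15
AF (MIN): min(-39, -66) = -66
AG (MIN): min(57, 4, 55) = 4
K (MAX): max(37, 15, -66, 4) = 37
AH (MIN): min(-35, 51, -77) = -77
AJ (MIN): min(44, 55, -81) = -81
L (MAX): max(-77, -92, -81) = -77
AK (MIN): min(15, 27) = 15
AL (MIN): min(-1, 18) = -1
M (MAX): max(15, -1) = 15
C (MIN): min(37, -77, 15) = -77
root (MAX): max(-29, -85, -77) = -29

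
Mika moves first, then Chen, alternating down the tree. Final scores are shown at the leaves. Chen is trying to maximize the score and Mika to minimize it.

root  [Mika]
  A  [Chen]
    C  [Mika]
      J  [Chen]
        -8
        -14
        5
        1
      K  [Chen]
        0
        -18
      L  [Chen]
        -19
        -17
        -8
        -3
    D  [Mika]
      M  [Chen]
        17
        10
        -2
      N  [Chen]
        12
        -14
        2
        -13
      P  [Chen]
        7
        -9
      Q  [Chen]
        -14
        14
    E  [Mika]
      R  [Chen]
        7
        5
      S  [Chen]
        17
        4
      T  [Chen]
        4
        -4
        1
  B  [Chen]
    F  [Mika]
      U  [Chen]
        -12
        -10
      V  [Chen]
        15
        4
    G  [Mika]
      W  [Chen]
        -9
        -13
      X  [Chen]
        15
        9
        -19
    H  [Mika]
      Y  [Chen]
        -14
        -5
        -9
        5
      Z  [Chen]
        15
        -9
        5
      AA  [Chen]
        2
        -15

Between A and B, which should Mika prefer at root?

B

J (Chen): max(-8, -14, 5, 1) = 5
K (Chen): max(0, -18) = 0
L (Chen): max(-19, -17, -8, -3) = -3
C (Mika): min(5, 0, -3) = -3
M (Chen): max(17, 10, -2) = 17
N (Chen): max(12, -14, 2, -13) = 12
P (Chen): max(7, -9) = 7
Q (Chen): max(-14, 14) = 14
D (Mika): min(17, 12, 7, 14) = 7
R (Chen): max(7, 5) = 7
S (Chen): max(17, 4) = 17
T (Chen): max(4, -4, 1) = 4
E (Mika): min(7, 17, 4) = 4
A (Chen): max(-3, 7, 4) = 7
U (Chen): max(-12, -10) = -10
V (Chen): max(15, 4) = 15
F (Mika): min(-10, 15) = -10
W (Chen): max(-9, -13) = -9
X (Chen): max(15, 9, -19) = 15
G (Mika): min(-9, 15) = -9
Y (Chen): max(-14, -5, -9, 5) = 5
Z (Chen): max(15, -9, 5) = 15
AA (Chen): max(2, -15) = 2
H (Mika): min(5, 15, 2) = 2
B (Chen): max(-10, -9, 2) = 2
Mika prefers the lower value; A=7, B=2. B is better since 2 < 7.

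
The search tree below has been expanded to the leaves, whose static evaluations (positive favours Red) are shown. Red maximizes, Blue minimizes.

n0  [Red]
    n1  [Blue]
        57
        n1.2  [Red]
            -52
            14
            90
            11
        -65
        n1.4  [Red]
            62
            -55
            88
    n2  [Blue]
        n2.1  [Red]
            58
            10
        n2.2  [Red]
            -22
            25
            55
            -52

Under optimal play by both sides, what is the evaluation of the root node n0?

n1.2 (Red): max(-52, 14, 90, 11) = 90
n1.4 (Red): max(62, -55, 88) = 88
n1 (Blue): min(57, 90, -65, 88) = -65
n2.1 (Red): max(58, 10) = 58
n2.2 (Red): max(-22, 25, 55, -52) = 55
n2 (Blue): min(58, 55) = 55
n0 (Red): max(-65, 55) = 55

55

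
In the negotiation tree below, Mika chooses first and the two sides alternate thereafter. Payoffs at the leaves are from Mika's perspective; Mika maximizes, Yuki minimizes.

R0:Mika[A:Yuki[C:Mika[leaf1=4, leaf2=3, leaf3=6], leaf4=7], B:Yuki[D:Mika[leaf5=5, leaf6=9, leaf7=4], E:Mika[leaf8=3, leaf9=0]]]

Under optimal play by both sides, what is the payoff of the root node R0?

6

C (Mika): max(4, 3, 6) = 6
A (Yuki): min(6, 7) = 6
D (Mika): max(5, 9, 4) = 9
E (Mika): max(3, 0) = 3
B (Yuki): min(9, 3) = 3
R0 (Mika): max(6, 3) = 6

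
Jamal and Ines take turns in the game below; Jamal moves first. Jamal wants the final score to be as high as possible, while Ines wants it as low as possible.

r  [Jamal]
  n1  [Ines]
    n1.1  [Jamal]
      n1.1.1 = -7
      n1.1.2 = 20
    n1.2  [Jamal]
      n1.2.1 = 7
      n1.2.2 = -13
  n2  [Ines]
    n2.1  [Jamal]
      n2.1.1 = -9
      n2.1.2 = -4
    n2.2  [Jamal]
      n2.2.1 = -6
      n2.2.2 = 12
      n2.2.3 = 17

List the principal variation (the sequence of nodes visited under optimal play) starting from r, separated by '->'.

n1.1 (Jamal): max(-7, 20) = 20
n1.2 (Jamal): max(7, -13) = 7
n1 (Ines): min(20, 7) = 7
n2.1 (Jamal): max(-9, -4) = -4
n2.2 (Jamal): max(-6, 12, 17) = 17
n2 (Ines): min(-4, 17) = -4
r (Jamal): max(7, -4) = 7
At r, Jamal picks n1 (highest: 7).
At n1, Ines picks n1.2 (lowest: 7).
At n1.2, Jamal picks n1.2.1 (highest: 7).
Terminal value 7.

r -> n1 -> n1.2 -> n1.2.1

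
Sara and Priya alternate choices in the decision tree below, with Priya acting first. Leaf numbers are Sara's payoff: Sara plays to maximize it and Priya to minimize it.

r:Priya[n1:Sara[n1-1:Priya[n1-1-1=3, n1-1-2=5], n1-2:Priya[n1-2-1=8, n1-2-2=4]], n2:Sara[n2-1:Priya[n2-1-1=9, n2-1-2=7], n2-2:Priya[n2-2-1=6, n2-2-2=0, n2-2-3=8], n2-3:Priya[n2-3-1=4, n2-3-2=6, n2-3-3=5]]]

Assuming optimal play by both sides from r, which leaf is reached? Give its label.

n1-1 (Priya): min(3, 5) = 3
n1-2 (Priya): min(8, 4) = 4
n1 (Sara): max(3, 4) = 4
n2-1 (Priya): min(9, 7) = 7
n2-2 (Priya): min(6, 0, 8) = 0
n2-3 (Priya): min(4, 6, 5) = 4
n2 (Sara): max(7, 0, 4) = 7
r (Priya): min(4, 7) = 4
At r, Priya picks n1 (lowest: 4).
At n1, Sara picks n1-2 (highest: 4).
At n1-2, Priya picks n1-2-2 (lowest: 4).
Terminal value 4.

n1-2-2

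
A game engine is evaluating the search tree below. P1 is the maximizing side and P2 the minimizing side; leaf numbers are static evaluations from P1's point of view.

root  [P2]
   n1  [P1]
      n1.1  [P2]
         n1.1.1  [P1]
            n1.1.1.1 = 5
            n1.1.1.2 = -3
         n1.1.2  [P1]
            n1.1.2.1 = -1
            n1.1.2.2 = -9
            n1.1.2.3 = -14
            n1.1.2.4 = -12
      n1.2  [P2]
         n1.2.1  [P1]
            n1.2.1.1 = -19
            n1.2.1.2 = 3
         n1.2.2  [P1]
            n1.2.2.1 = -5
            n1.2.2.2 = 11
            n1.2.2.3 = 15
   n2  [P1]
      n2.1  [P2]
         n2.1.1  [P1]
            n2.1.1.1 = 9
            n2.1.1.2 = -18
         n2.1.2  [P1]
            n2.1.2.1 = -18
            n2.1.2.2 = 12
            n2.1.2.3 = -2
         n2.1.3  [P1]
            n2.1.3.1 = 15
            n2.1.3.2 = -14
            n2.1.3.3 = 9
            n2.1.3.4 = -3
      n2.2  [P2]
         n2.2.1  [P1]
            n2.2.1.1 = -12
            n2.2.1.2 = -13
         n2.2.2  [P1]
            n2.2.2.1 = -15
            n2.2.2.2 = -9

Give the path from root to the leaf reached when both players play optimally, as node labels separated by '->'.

n1.1.1 (P1): max(5, -3) = 5
n1.1.2 (P1): max(-1, -9, -14, -12) = -1
n1.1 (P2): min(5, -1) = -1
n1.2.1 (P1): max(-19, 3) = 3
n1.2.2 (P1): max(-5, 11, 15) = 15
n1.2 (P2): min(3, 15) = 3
n1 (P1): max(-1, 3) = 3
n2.1.1 (P1): max(9, -18) = 9
n2.1.2 (P1): max(-18, 12, -2) = 12
n2.1.3 (P1): max(15, -14, 9, -3) = 15
n2.1 (P2): min(9, 12, 15) = 9
n2.2.1 (P1): max(-12, -13) = -12
n2.2.2 (P1): max(-15, -9) = -9
n2.2 (P2): min(-12, -9) = -12
n2 (P1): max(9, -12) = 9
root (P2): min(3, 9) = 3
At root, P2 picks n1 (lowest: 3).
At n1, P1 picks n1.2 (highest: 3).
At n1.2, P2 picks n1.2.1 (lowest: 3).
At n1.2.1, P1 picks n1.2.1.2 (highest: 3).
Terminal value 3.

root -> n1 -> n1.2 -> n1.2.1 -> n1.2.1.2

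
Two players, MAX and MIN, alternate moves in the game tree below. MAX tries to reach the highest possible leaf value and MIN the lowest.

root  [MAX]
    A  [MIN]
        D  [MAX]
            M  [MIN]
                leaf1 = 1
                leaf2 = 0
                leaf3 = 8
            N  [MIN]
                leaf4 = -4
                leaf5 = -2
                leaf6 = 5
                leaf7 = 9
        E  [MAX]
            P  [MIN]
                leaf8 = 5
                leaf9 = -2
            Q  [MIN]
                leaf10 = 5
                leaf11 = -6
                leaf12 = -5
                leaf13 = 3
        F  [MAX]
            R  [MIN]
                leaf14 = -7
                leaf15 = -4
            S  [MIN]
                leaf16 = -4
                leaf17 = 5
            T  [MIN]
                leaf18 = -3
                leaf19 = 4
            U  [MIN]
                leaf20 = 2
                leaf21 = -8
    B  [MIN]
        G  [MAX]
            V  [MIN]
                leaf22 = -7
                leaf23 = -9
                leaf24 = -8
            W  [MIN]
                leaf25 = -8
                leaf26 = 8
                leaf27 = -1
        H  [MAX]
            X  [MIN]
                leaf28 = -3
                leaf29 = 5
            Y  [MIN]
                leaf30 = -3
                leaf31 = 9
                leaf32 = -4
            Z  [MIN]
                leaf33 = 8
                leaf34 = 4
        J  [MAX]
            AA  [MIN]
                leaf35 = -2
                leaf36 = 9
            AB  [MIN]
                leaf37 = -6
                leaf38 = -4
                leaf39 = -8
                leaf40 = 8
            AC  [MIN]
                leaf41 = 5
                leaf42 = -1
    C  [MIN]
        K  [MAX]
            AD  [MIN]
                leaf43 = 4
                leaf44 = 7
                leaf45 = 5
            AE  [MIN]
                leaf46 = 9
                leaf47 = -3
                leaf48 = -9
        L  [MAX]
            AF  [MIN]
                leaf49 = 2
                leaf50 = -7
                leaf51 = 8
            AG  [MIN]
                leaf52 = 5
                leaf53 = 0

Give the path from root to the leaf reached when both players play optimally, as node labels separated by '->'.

M (MIN): min(1, 0, 8) = 0
N (MIN): min(-4, -2, 5, 9) = -4
D (MAX): max(0, -4) = 0
P (MIN): min(5, -2) = -2
Q (MIN): min(5, -6, -5, 3) = -6
E (MAX): max(-2, -6) = -2
R (MIN): min(-7, -4) = -7
S (MIN): min(-4, 5) = -4
T (MIN): min(-3, 4) = -3
U (MIN): min(2, -8) = -8
F (MAX): max(-7, -4, -3, -8) = -3
A (MIN): min(0, -2, -3) = -3
V (MIN): min(-7, -9, -8) = -9
W (MIN): min(-8, 8, -1) = -8
G (MAX): max(-9, -8) = -8
X (MIN): min(-3, 5) = -3
Y (MIN): min(-3, 9, -4) = -4
Z (MIN): min(8, 4) = 4
H (MAX): max(-3, -4, 4) = 4
AA (MIN): min(-2, 9) = -2
AB (MIN): min(-6, -4, -8, 8) = -8
AC (MIN): min(5, -1) = -1
J (MAX): max(-2, -8, -1) = -1
B (MIN): min(-8, 4, -1) = -8
AD (MIN): min(4, 7, 5) = 4
AE (MIN): min(9, -3, -9) = -9
K (MAX): max(4, -9) = 4
AF (MIN): min(2, -7, 8) = -7
AG (MIN): min(5, 0) = 0
L (MAX): max(-7, 0) = 0
C (MIN): min(4, 0) = 0
root (MAX): max(-3, -8, 0) = 0
At root, MAX picks C (highest: 0).
At C, MIN picks L (lowest: 0).
At L, MAX picks AG (highest: 0).
At AG, MIN picks leaf53 (lowest: 0).
Terminal value 0.

root -> C -> L -> AG -> leaf53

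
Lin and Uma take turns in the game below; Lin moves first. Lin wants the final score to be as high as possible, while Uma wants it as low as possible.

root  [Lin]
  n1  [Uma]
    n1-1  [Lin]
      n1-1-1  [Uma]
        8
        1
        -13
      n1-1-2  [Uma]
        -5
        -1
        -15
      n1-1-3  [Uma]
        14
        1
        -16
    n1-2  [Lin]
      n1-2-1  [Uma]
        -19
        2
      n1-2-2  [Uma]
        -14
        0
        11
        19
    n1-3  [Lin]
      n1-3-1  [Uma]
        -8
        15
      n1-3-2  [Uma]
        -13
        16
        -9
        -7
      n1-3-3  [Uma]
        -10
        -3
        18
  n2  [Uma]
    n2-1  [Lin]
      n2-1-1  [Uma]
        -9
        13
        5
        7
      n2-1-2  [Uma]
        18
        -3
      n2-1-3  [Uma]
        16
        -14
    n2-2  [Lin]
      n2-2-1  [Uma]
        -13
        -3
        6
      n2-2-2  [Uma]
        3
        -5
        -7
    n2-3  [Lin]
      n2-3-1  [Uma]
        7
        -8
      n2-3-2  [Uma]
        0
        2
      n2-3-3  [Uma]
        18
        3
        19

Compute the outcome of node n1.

-14

n1-1-1 (Uma): min(8, 1, -13) = -13
n1-1-2 (Uma): min(-5, -1, -15) = -15
n1-1-3 (Uma): min(14, 1, -16) = -16
n1-1 (Lin): max(-13, -15, -16) = -13
n1-2-1 (Uma): min(-19, 2) = -19
n1-2-2 (Uma): min(-14, 0, 11, 19) = -14
n1-2 (Lin): max(-19, -14) = -14
n1-3-1 (Uma): min(-8, 15) = -8
n1-3-2 (Uma): min(-13, 16, -9, -7) = -13
n1-3-3 (Uma): min(-10, -3, 18) = -10
n1-3 (Lin): max(-8, -13, -10) = -8
n1 (Uma): min(-13, -14, -8) = -14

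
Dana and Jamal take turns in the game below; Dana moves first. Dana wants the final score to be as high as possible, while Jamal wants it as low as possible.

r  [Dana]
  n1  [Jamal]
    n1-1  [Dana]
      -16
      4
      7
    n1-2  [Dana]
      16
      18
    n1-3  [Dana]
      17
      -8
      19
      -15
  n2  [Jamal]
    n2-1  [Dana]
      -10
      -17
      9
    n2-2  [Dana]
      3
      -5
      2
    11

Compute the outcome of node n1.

n1-1 (Dana): max(-16, 4, 7) = 7
n1-2 (Dana): max(16, 18) = 18
n1-3 (Dana): max(17, -8, 19, -15) = 19
n1 (Jamal): min(7, 18, 19) = 7

7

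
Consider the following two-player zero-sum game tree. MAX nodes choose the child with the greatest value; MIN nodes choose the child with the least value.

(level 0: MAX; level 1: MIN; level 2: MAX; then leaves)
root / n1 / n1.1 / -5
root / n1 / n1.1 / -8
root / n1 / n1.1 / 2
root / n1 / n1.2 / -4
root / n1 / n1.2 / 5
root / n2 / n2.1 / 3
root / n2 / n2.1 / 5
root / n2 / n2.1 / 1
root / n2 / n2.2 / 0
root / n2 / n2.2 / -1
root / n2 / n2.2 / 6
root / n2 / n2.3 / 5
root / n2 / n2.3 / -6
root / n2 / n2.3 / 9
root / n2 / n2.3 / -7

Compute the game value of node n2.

n2.1 (MAX): max(3, 5, 1) = 5
n2.2 (MAX): max(0, -1, 6) = 6
n2.3 (MAX): max(5, -6, 9, -7) = 9
n2 (MIN): min(5, 6, 9) = 5

5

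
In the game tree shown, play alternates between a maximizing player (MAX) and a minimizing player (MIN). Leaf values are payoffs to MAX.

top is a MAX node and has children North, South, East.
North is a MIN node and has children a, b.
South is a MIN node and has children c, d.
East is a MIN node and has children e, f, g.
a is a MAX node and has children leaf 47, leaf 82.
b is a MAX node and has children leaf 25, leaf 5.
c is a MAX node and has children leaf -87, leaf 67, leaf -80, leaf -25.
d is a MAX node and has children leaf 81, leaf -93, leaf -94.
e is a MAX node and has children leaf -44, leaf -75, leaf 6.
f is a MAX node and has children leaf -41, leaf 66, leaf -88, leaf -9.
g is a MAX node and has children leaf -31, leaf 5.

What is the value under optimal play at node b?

25

b (MAX): max(25, 5) = 25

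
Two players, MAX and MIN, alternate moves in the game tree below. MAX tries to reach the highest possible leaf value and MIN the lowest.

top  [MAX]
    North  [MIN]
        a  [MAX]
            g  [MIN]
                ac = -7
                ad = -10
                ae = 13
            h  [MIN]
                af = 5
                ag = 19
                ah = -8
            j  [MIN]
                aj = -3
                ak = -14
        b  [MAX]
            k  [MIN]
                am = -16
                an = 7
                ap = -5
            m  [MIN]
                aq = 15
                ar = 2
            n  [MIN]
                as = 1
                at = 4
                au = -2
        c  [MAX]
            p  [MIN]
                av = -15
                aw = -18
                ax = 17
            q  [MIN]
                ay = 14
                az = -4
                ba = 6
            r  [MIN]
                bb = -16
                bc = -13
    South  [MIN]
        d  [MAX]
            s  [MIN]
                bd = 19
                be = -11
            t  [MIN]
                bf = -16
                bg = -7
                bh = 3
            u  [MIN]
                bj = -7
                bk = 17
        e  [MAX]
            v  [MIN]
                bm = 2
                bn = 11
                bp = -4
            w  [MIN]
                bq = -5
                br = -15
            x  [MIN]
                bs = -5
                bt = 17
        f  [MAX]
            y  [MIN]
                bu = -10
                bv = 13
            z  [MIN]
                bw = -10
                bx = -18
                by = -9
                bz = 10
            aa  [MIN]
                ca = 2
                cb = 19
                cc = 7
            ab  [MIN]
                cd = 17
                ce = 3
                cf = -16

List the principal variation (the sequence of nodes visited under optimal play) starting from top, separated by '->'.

g (MIN): min(-7, -10, 13) = -10
h (MIN): min(5, 19, -8) = -8
j (MIN): min(-3, -14) = -14
a (MAX): max(-10, -8, -14) = -8
k (MIN): min(-16, 7, -5) = -16
m (MIN): min(15, 2) = 2
n (MIN): min(1, 4, -2) = -2
b (MAX): max(-16, 2, -2) = 2
p (MIN): min(-15, -18, 17) = -18
q (MIN): min(14, -4, 6) = -4
r (MIN): min(-16, -13) = -16
c (MAX): max(-18, -4, -16) = -4
North (MIN): min(-8, 2, -4) = -8
s (MIN): min(19, -11) = -11
t (MIN): min(-16, -7, 3) = -16
u (MIN): min(-7, 17) = -7
d (MAX): max(-11, -16, -7) = -7
v (MIN): min(2, 11, -4) = -4
w (MIN): min(-5, -15) = -15
x (MIN): min(-5, 17) = -5
e (MAX): max(-4, -15, -5) = -4
y (MIN): min(-10, 13) = -10
z (MIN): min(-10, -18, -9, 10) = -18
aa (MIN): min(2, 19, 7) = 2
ab (MIN): min(17, 3, -16) = -16
f (MAX): max(-10, -18, 2, -16) = 2
South (MIN): min(-7, -4, 2) = -7
top (MAX): max(-8, -7) = -7
At top, MAX picks South (highest: -7).
At South, MIN picks d (lowest: -7).
At d, MAX picks u (highest: -7).
At u, MIN picks bj (lowest: -7).
Terminal value -7.

top -> South -> d -> u -> bj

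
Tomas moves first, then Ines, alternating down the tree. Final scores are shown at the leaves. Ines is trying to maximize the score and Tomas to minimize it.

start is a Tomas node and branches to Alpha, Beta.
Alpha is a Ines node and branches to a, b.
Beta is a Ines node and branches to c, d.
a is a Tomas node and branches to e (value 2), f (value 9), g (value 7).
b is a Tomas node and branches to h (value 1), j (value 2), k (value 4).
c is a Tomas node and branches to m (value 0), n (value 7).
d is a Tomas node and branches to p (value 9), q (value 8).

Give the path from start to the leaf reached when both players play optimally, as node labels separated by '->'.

start -> Alpha -> a -> e

a (Tomas): min(2, 9, 7) = 2
b (Tomas): min(1, 2, 4) = 1
Alpha (Ines): max(2, 1) = 2
c (Tomas): min(0, 7) = 0
d (Tomas): min(9, 8) = 8
Beta (Ines): max(0, 8) = 8
start (Tomas): min(2, 8) = 2
At start, Tomas picks Alpha (lowest: 2).
At Alpha, Ines picks a (highest: 2).
At a, Tomas picks e (lowest: 2).
Terminal value 2.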